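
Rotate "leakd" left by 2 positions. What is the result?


Input: "leakd", rotate left by 2
First 2 characters: "le"
Remaining characters: "akd"
Concatenate remaining + first: "akd" + "le" = "akdle"

akdle


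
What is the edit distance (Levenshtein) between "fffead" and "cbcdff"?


Computing edit distance: "fffead" -> "cbcdff"
DP table:
           c    b    c    d    f    f
      0    1    2    3    4    5    6
  f   1    1    2    3    4    4    5
  f   2    2    2    3    4    4    4
  f   3    3    3    3    4    4    4
  e   4    4    4    4    4    5    5
  a   5    5    5    5    5    5    6
  d   6    6    6    6    5    6    6
Edit distance = dp[6][6] = 6

6


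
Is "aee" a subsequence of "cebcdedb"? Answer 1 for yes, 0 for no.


Check if "aee" is a subsequence of "cebcdedb"
Greedy scan:
  Position 0 ('c'): no match needed
  Position 1 ('e'): no match needed
  Position 2 ('b'): no match needed
  Position 3 ('c'): no match needed
  Position 4 ('d'): no match needed
  Position 5 ('e'): no match needed
  Position 6 ('d'): no match needed
  Position 7 ('b'): no match needed
Only matched 0/3 characters => not a subsequence

0


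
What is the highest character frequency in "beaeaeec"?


Input: beaeaeec
Character counts:
  'a': 2
  'b': 1
  'c': 1
  'e': 4
Maximum frequency: 4

4


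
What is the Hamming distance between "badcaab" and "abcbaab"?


Comparing "badcaab" and "abcbaab" position by position:
  Position 0: 'b' vs 'a' => differ
  Position 1: 'a' vs 'b' => differ
  Position 2: 'd' vs 'c' => differ
  Position 3: 'c' vs 'b' => differ
  Position 4: 'a' vs 'a' => same
  Position 5: 'a' vs 'a' => same
  Position 6: 'b' vs 'b' => same
Total differences (Hamming distance): 4

4


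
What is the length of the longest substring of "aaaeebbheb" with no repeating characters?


Input: "aaaeebbheb"
Sliding window (track last position of each char):
  Position 0 ('a'): window [0,0] length 1 -- new best
  Position 1 ('a'): repeat (last at 0), move window start to 1
  Position 1 ('a'): window [1,1] length 1
  Position 2 ('a'): repeat (last at 1), move window start to 2
  Position 2 ('a'): window [2,2] length 1
  Position 3 ('e'): window [2,3] length 2 -- new best
  Position 4 ('e'): repeat (last at 3), move window start to 4
  Position 4 ('e'): window [4,4] length 1
  Position 5 ('b'): window [4,5] length 2
  Position 6 ('b'): repeat (last at 5), move window start to 6
  Position 6 ('b'): window [6,6] length 1
  Position 7 ('h'): window [6,7] length 2
  Position 8 ('e'): window [6,8] length 3 -- new best
  Position 9 ('b'): repeat (last at 6), move window start to 7
  Position 9 ('b'): window [7,9] length 3
Longest substring with no repeats: "bhe" with length 3

3


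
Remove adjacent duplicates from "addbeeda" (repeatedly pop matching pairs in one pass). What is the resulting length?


Input: addbeeda
Stack-based adjacent duplicate removal:
  Read 'a': push. Stack: a
  Read 'd': push. Stack: ad
  Read 'd': matches stack top 'd' => pop. Stack: a
  Read 'b': push. Stack: ab
  Read 'e': push. Stack: abe
  Read 'e': matches stack top 'e' => pop. Stack: ab
  Read 'd': push. Stack: abd
  Read 'a': push. Stack: abda
Final stack: "abda" (length 4)

4


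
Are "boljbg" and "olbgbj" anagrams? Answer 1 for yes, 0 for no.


Strings: "boljbg", "olbgbj"
Sorted first:  bbgjlo
Sorted second: bbgjlo
Sorted forms match => anagrams

1


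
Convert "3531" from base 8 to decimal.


Input: "3531" in base 8
Positional expansion:
  Digit '3' (value 3) x 8^3 = 1536
  Digit '5' (value 5) x 8^2 = 320
  Digit '3' (value 3) x 8^1 = 24
  Digit '1' (value 1) x 8^0 = 1
Sum = 1881

1881


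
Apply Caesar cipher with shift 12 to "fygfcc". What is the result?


Caesar cipher: shift "fygfcc" by 12
  'f' (pos 5) + 12 = pos 17 = 'r'
  'y' (pos 24) + 12 = pos 10 = 'k'
  'g' (pos 6) + 12 = pos 18 = 's'
  'f' (pos 5) + 12 = pos 17 = 'r'
  'c' (pos 2) + 12 = pos 14 = 'o'
  'c' (pos 2) + 12 = pos 14 = 'o'
Result: rksroo

rksroo


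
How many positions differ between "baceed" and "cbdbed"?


Comparing "baceed" and "cbdbed" position by position:
  Position 0: 'b' vs 'c' => DIFFER
  Position 1: 'a' vs 'b' => DIFFER
  Position 2: 'c' vs 'd' => DIFFER
  Position 3: 'e' vs 'b' => DIFFER
  Position 4: 'e' vs 'e' => same
  Position 5: 'd' vs 'd' => same
Positions that differ: 4

4


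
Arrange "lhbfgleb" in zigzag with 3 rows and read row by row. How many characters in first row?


Zigzag "lhbfgleb" into 3 rows:
Placing characters:
  'l' => row 0
  'h' => row 1
  'b' => row 2
  'f' => row 1
  'g' => row 0
  'l' => row 1
  'e' => row 2
  'b' => row 1
Rows:
  Row 0: "lg"
  Row 1: "hflb"
  Row 2: "be"
First row length: 2

2


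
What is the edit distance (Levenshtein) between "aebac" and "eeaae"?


Computing edit distance: "aebac" -> "eeaae"
DP table:
           e    e    a    a    e
      0    1    2    3    4    5
  a   1    1    2    2    3    4
  e   2    1    1    2    3    3
  b   3    2    2    2    3    4
  a   4    3    3    2    2    3
  c   5    4    4    3    3    3
Edit distance = dp[5][5] = 3

3


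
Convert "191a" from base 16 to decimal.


Input: "191a" in base 16
Positional expansion:
  Digit '1' (value 1) x 16^3 = 4096
  Digit '9' (value 9) x 16^2 = 2304
  Digit '1' (value 1) x 16^1 = 16
  Digit 'a' (value 10) x 16^0 = 10
Sum = 6426

6426


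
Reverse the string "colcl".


Input: colcl
Reading characters right to left:
  Position 4: 'l'
  Position 3: 'c'
  Position 2: 'l'
  Position 1: 'o'
  Position 0: 'c'
Reversed: lcloc

lcloc


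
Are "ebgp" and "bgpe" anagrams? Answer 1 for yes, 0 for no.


Strings: "ebgp", "bgpe"
Sorted first:  begp
Sorted second: begp
Sorted forms match => anagrams

1


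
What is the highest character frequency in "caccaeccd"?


Input: caccaeccd
Character counts:
  'a': 2
  'c': 5
  'd': 1
  'e': 1
Maximum frequency: 5

5


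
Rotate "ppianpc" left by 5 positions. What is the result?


Input: "ppianpc", rotate left by 5
First 5 characters: "ppian"
Remaining characters: "pc"
Concatenate remaining + first: "pc" + "ppian" = "pcppian"

pcppian


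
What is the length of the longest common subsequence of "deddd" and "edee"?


LCS of "deddd" and "edee"
DP table:
           e    d    e    e
      0    0    0    0    0
  d   0    0    1    1    1
  e   0    1    1    2    2
  d   0    1    2    2    2
  d   0    1    2    2    2
  d   0    1    2    2    2
LCS length = dp[5][4] = 2

2


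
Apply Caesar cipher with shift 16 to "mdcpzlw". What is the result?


Caesar cipher: shift "mdcpzlw" by 16
  'm' (pos 12) + 16 = pos 2 = 'c'
  'd' (pos 3) + 16 = pos 19 = 't'
  'c' (pos 2) + 16 = pos 18 = 's'
  'p' (pos 15) + 16 = pos 5 = 'f'
  'z' (pos 25) + 16 = pos 15 = 'p'
  'l' (pos 11) + 16 = pos 1 = 'b'
  'w' (pos 22) + 16 = pos 12 = 'm'
Result: ctsfpbm

ctsfpbm


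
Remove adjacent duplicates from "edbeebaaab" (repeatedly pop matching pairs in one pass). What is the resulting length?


Input: edbeebaaab
Stack-based adjacent duplicate removal:
  Read 'e': push. Stack: e
  Read 'd': push. Stack: ed
  Read 'b': push. Stack: edb
  Read 'e': push. Stack: edbe
  Read 'e': matches stack top 'e' => pop. Stack: edb
  Read 'b': matches stack top 'b' => pop. Stack: ed
  Read 'a': push. Stack: eda
  Read 'a': matches stack top 'a' => pop. Stack: ed
  Read 'a': push. Stack: eda
  Read 'b': push. Stack: edab
Final stack: "edab" (length 4)

4


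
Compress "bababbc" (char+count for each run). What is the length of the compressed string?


Input: bababbc
Runs:
  'b' x 1 => "b1"
  'a' x 1 => "a1"
  'b' x 1 => "b1"
  'a' x 1 => "a1"
  'b' x 2 => "b2"
  'c' x 1 => "c1"
Compressed: "b1a1b1a1b2c1"
Compressed length: 12

12


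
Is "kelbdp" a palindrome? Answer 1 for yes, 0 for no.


Input: kelbdp
Reversed: pdblek
  Compare pos 0 ('k') with pos 5 ('p'): MISMATCH
  Compare pos 1 ('e') with pos 4 ('d'): MISMATCH
  Compare pos 2 ('l') with pos 3 ('b'): MISMATCH
Result: not a palindrome

0


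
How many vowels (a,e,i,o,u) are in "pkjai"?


Input: pkjai
Checking each character:
  'p' at position 0: consonant
  'k' at position 1: consonant
  'j' at position 2: consonant
  'a' at position 3: vowel (running total: 1)
  'i' at position 4: vowel (running total: 2)
Total vowels: 2

2


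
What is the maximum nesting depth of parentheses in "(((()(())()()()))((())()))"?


Input: "(((()(())()()()))((())()))"
Tracking depth:
  Position 0 '(': depth becomes 1
  Position 1 '(': depth becomes 2
  Position 2 '(': depth becomes 3
  Position 3 '(': depth becomes 4
  Position 4 ')': depth becomes 3
  Position 5 '(': depth becomes 4
  Position 6 '(': depth becomes 5
  Position 7 ')': depth becomes 4
  Position 8 ')': depth becomes 3
  Position 9 '(': depth becomes 4
  Position 10 ')': depth becomes 3
  Position 11 '(': depth becomes 4
  Position 12 ')': depth becomes 3
  Position 13 '(': depth becomes 4
  Position 14 ')': depth becomes 3
  Position 15 ')': depth becomes 2
  Position 16 ')': depth becomes 1
  Position 17 '(': depth becomes 2
  Position 18 '(': depth becomes 3
  Position 19 '(': depth becomes 4
  Position 20 ')': depth becomes 3
  Position 21 ')': depth becomes 2
  Position 22 '(': depth becomes 3
  Position 23 ')': depth becomes 2
  Position 24 ')': depth becomes 1
  Position 25 ')': depth becomes 0
Maximum depth reached: 5

5


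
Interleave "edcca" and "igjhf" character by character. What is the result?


Interleaving "edcca" and "igjhf":
  Position 0: 'e' from first, 'i' from second => "ei"
  Position 1: 'd' from first, 'g' from second => "dg"
  Position 2: 'c' from first, 'j' from second => "cj"
  Position 3: 'c' from first, 'h' from second => "ch"
  Position 4: 'a' from first, 'f' from second => "af"
Result: eidgcjchaf

eidgcjchaf


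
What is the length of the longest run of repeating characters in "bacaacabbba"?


Input: "bacaacabbba"
Scanning for longest run:
  Position 1 ('a'): new char, reset run to 1
  Position 2 ('c'): new char, reset run to 1
  Position 3 ('a'): new char, reset run to 1
  Position 4 ('a'): continues run of 'a', length=2
  Position 5 ('c'): new char, reset run to 1
  Position 6 ('a'): new char, reset run to 1
  Position 7 ('b'): new char, reset run to 1
  Position 8 ('b'): continues run of 'b', length=2
  Position 9 ('b'): continues run of 'b', length=3
  Position 10 ('a'): new char, reset run to 1
Longest run: 'b' with length 3

3


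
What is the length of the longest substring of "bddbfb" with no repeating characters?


Input: "bddbfb"
Sliding window (track last position of each char):
  Position 0 ('b'): window [0,0] length 1 -- new best
  Position 1 ('d'): window [0,1] length 2 -- new best
  Position 2 ('d'): repeat (last at 1), move window start to 2
  Position 2 ('d'): window [2,2] length 1
  Position 3 ('b'): window [2,3] length 2
  Position 4 ('f'): window [2,4] length 3 -- new best
  Position 5 ('b'): repeat (last at 3), move window start to 4
  Position 5 ('b'): window [4,5] length 2
Longest substring with no repeats: "dbf" with length 3

3


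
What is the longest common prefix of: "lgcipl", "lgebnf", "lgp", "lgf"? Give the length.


Words: lgcipl, lgebnf, lgp, lgf
  Position 0: all 'l' => match
  Position 1: all 'g' => match
  Position 2: ('c', 'e', 'p', 'f') => mismatch, stop
LCP = "lg" (length 2)

2


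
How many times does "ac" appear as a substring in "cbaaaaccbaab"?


Searching for "ac" in "cbaaaaccbaab"
Scanning each position:
  Position 0: "cb" => no
  Position 1: "ba" => no
  Position 2: "aa" => no
  Position 3: "aa" => no
  Position 4: "aa" => no
  Position 5: "ac" => MATCH
  Position 6: "cc" => no
  Position 7: "cb" => no
  Position 8: "ba" => no
  Position 9: "aa" => no
  Position 10: "ab" => no
Total occurrences: 1

1


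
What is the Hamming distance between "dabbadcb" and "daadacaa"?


Comparing "dabbadcb" and "daadacaa" position by position:
  Position 0: 'd' vs 'd' => same
  Position 1: 'a' vs 'a' => same
  Position 2: 'b' vs 'a' => differ
  Position 3: 'b' vs 'd' => differ
  Position 4: 'a' vs 'a' => same
  Position 5: 'd' vs 'c' => differ
  Position 6: 'c' vs 'a' => differ
  Position 7: 'b' vs 'a' => differ
Total differences (Hamming distance): 5

5


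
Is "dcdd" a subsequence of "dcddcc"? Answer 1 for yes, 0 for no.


Check if "dcdd" is a subsequence of "dcddcc"
Greedy scan:
  Position 0 ('d'): matches sub[0] = 'd'
  Position 1 ('c'): matches sub[1] = 'c'
  Position 2 ('d'): matches sub[2] = 'd'
  Position 3 ('d'): matches sub[3] = 'd'
  Position 4 ('c'): no match needed
  Position 5 ('c'): no match needed
All 4 characters matched => is a subsequence

1


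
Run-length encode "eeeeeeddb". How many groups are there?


Input: eeeeeeddb
Scanning for consecutive runs:
  Group 1: 'e' x 6 (positions 0-5)
  Group 2: 'd' x 2 (positions 6-7)
  Group 3: 'b' x 1 (positions 8-8)
Total groups: 3

3


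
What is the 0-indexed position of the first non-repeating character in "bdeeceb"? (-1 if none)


Input: bdeeceb
Character frequencies:
  'b': 2
  'c': 1
  'd': 1
  'e': 3
Scanning left to right for freq == 1:
  Position 0 ('b'): freq=2, skip
  Position 1 ('d'): unique! => answer = 1

1


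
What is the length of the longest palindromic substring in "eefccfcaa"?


Input: "eefccfcaa"
Checking substrings for palindromes:
  [2:6] "fccf" (len 4) => palindrome
  [4:7] "cfc" (len 3) => palindrome
  [0:2] "ee" (len 2) => palindrome
  [3:5] "cc" (len 2) => palindrome
  [7:9] "aa" (len 2) => palindrome
Longest palindromic substring: "fccf" with length 4

4


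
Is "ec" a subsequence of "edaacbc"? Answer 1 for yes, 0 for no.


Check if "ec" is a subsequence of "edaacbc"
Greedy scan:
  Position 0 ('e'): matches sub[0] = 'e'
  Position 1 ('d'): no match needed
  Position 2 ('a'): no match needed
  Position 3 ('a'): no match needed
  Position 4 ('c'): matches sub[1] = 'c'
  Position 5 ('b'): no match needed
  Position 6 ('c'): no match needed
All 2 characters matched => is a subsequence

1


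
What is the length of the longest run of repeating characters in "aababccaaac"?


Input: "aababccaaac"
Scanning for longest run:
  Position 1 ('a'): continues run of 'a', length=2
  Position 2 ('b'): new char, reset run to 1
  Position 3 ('a'): new char, reset run to 1
  Position 4 ('b'): new char, reset run to 1
  Position 5 ('c'): new char, reset run to 1
  Position 6 ('c'): continues run of 'c', length=2
  Position 7 ('a'): new char, reset run to 1
  Position 8 ('a'): continues run of 'a', length=2
  Position 9 ('a'): continues run of 'a', length=3
  Position 10 ('c'): new char, reset run to 1
Longest run: 'a' with length 3

3


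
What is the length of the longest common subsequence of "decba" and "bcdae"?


LCS of "decba" and "bcdae"
DP table:
           b    c    d    a    e
      0    0    0    0    0    0
  d   0    0    0    1    1    1
  e   0    0    0    1    1    2
  c   0    0    1    1    1    2
  b   0    1    1    1    1    2
  a   0    1    1    1    2    2
LCS length = dp[5][5] = 2

2


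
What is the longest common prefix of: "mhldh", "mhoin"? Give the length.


Words: mhldh, mhoin
  Position 0: all 'm' => match
  Position 1: all 'h' => match
  Position 2: ('l', 'o') => mismatch, stop
LCP = "mh" (length 2)

2


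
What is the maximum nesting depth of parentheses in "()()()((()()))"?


Input: "()()()((()()))"
Tracking depth:
  Position 0 '(': depth becomes 1
  Position 1 ')': depth becomes 0
  Position 2 '(': depth becomes 1
  Position 3 ')': depth becomes 0
  Position 4 '(': depth becomes 1
  Position 5 ')': depth becomes 0
  Position 6 '(': depth becomes 1
  Position 7 '(': depth becomes 2
  Position 8 '(': depth becomes 3
  Position 9 ')': depth becomes 2
  Position 10 '(': depth becomes 3
  Position 11 ')': depth becomes 2
  Position 12 ')': depth becomes 1
  Position 13 ')': depth becomes 0
Maximum depth reached: 3

3


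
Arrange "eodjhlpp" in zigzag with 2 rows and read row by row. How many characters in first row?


Zigzag "eodjhlpp" into 2 rows:
Placing characters:
  'e' => row 0
  'o' => row 1
  'd' => row 0
  'j' => row 1
  'h' => row 0
  'l' => row 1
  'p' => row 0
  'p' => row 1
Rows:
  Row 0: "edhp"
  Row 1: "ojlp"
First row length: 4

4


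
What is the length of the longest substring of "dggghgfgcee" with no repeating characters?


Input: "dggghgfgcee"
Sliding window (track last position of each char):
  Position 0 ('d'): window [0,0] length 1 -- new best
  Position 1 ('g'): window [0,1] length 2 -- new best
  Position 2 ('g'): repeat (last at 1), move window start to 2
  Position 2 ('g'): window [2,2] length 1
  Position 3 ('g'): repeat (last at 2), move window start to 3
  Position 3 ('g'): window [3,3] length 1
  Position 4 ('h'): window [3,4] length 2
  Position 5 ('g'): repeat (last at 3), move window start to 4
  Position 5 ('g'): window [4,5] length 2
  Position 6 ('f'): window [4,6] length 3 -- new best
  Position 7 ('g'): repeat (last at 5), move window start to 6
  Position 7 ('g'): window [6,7] length 2
  Position 8 ('c'): window [6,8] length 3
  Position 9 ('e'): window [6,9] length 4 -- new best
  Position 10 ('e'): repeat (last at 9), move window start to 10
  Position 10 ('e'): window [10,10] length 1
Longest substring with no repeats: "fgce" with length 4

4


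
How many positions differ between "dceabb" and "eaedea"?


Comparing "dceabb" and "eaedea" position by position:
  Position 0: 'd' vs 'e' => DIFFER
  Position 1: 'c' vs 'a' => DIFFER
  Position 2: 'e' vs 'e' => same
  Position 3: 'a' vs 'd' => DIFFER
  Position 4: 'b' vs 'e' => DIFFER
  Position 5: 'b' vs 'a' => DIFFER
Positions that differ: 5

5


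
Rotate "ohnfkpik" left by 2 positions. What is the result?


Input: "ohnfkpik", rotate left by 2
First 2 characters: "oh"
Remaining characters: "nfkpik"
Concatenate remaining + first: "nfkpik" + "oh" = "nfkpikoh"

nfkpikoh


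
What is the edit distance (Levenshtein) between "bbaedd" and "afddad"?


Computing edit distance: "bbaedd" -> "afddad"
DP table:
           a    f    d    d    a    d
      0    1    2    3    4    5    6
  b   1    1    2    3    4    5    6
  b   2    2    2    3    4    5    6
  a   3    2    3    3    4    4    5
  e   4    3    3    4    4    5    5
  d   5    4    4    3    4    5    5
  d   6    5    5    4    3    4    5
Edit distance = dp[6][6] = 5

5


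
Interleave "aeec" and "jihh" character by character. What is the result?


Interleaving "aeec" and "jihh":
  Position 0: 'a' from first, 'j' from second => "aj"
  Position 1: 'e' from first, 'i' from second => "ei"
  Position 2: 'e' from first, 'h' from second => "eh"
  Position 3: 'c' from first, 'h' from second => "ch"
Result: ajeiehch

ajeiehch


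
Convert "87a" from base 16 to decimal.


Input: "87a" in base 16
Positional expansion:
  Digit '8' (value 8) x 16^2 = 2048
  Digit '7' (value 7) x 16^1 = 112
  Digit 'a' (value 10) x 16^0 = 10
Sum = 2170

2170


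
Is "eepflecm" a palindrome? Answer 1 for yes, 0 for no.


Input: eepflecm
Reversed: mcelfpee
  Compare pos 0 ('e') with pos 7 ('m'): MISMATCH
  Compare pos 1 ('e') with pos 6 ('c'): MISMATCH
  Compare pos 2 ('p') with pos 5 ('e'): MISMATCH
  Compare pos 3 ('f') with pos 4 ('l'): MISMATCH
Result: not a palindrome

0


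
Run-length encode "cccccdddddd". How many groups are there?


Input: cccccdddddd
Scanning for consecutive runs:
  Group 1: 'c' x 5 (positions 0-4)
  Group 2: 'd' x 6 (positions 5-10)
Total groups: 2

2


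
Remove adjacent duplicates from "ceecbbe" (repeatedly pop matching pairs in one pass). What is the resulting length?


Input: ceecbbe
Stack-based adjacent duplicate removal:
  Read 'c': push. Stack: c
  Read 'e': push. Stack: ce
  Read 'e': matches stack top 'e' => pop. Stack: c
  Read 'c': matches stack top 'c' => pop. Stack: (empty)
  Read 'b': push. Stack: b
  Read 'b': matches stack top 'b' => pop. Stack: (empty)
  Read 'e': push. Stack: e
Final stack: "e" (length 1)

1


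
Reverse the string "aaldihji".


Input: aaldihji
Reading characters right to left:
  Position 7: 'i'
  Position 6: 'j'
  Position 5: 'h'
  Position 4: 'i'
  Position 3: 'd'
  Position 2: 'l'
  Position 1: 'a'
  Position 0: 'a'
Reversed: ijhidlaa

ijhidlaa


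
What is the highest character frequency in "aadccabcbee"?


Input: aadccabcbee
Character counts:
  'a': 3
  'b': 2
  'c': 3
  'd': 1
  'e': 2
Maximum frequency: 3

3


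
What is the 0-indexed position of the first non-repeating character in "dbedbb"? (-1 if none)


Input: dbedbb
Character frequencies:
  'b': 3
  'd': 2
  'e': 1
Scanning left to right for freq == 1:
  Position 0 ('d'): freq=2, skip
  Position 1 ('b'): freq=3, skip
  Position 2 ('e'): unique! => answer = 2

2


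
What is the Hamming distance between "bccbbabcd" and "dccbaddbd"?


Comparing "bccbbabcd" and "dccbaddbd" position by position:
  Position 0: 'b' vs 'd' => differ
  Position 1: 'c' vs 'c' => same
  Position 2: 'c' vs 'c' => same
  Position 3: 'b' vs 'b' => same
  Position 4: 'b' vs 'a' => differ
  Position 5: 'a' vs 'd' => differ
  Position 6: 'b' vs 'd' => differ
  Position 7: 'c' vs 'b' => differ
  Position 8: 'd' vs 'd' => same
Total differences (Hamming distance): 5

5


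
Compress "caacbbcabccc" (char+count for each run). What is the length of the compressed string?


Input: caacbbcabccc
Runs:
  'c' x 1 => "c1"
  'a' x 2 => "a2"
  'c' x 1 => "c1"
  'b' x 2 => "b2"
  'c' x 1 => "c1"
  'a' x 1 => "a1"
  'b' x 1 => "b1"
  'c' x 3 => "c3"
Compressed: "c1a2c1b2c1a1b1c3"
Compressed length: 16

16


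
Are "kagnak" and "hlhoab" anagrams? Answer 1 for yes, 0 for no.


Strings: "kagnak", "hlhoab"
Sorted first:  aagkkn
Sorted second: abhhlo
Differ at position 1: 'a' vs 'b' => not anagrams

0


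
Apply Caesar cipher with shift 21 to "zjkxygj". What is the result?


Caesar cipher: shift "zjkxygj" by 21
  'z' (pos 25) + 21 = pos 20 = 'u'
  'j' (pos 9) + 21 = pos 4 = 'e'
  'k' (pos 10) + 21 = pos 5 = 'f'
  'x' (pos 23) + 21 = pos 18 = 's'
  'y' (pos 24) + 21 = pos 19 = 't'
  'g' (pos 6) + 21 = pos 1 = 'b'
  'j' (pos 9) + 21 = pos 4 = 'e'
Result: uefstbe

uefstbe


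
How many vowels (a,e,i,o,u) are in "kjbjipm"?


Input: kjbjipm
Checking each character:
  'k' at position 0: consonant
  'j' at position 1: consonant
  'b' at position 2: consonant
  'j' at position 3: consonant
  'i' at position 4: vowel (running total: 1)
  'p' at position 5: consonant
  'm' at position 6: consonant
Total vowels: 1

1


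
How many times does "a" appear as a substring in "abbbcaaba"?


Searching for "a" in "abbbcaaba"
Scanning each position:
  Position 0: "a" => MATCH
  Position 1: "b" => no
  Position 2: "b" => no
  Position 3: "b" => no
  Position 4: "c" => no
  Position 5: "a" => MATCH
  Position 6: "a" => MATCH
  Position 7: "b" => no
  Position 8: "a" => MATCH
Total occurrences: 4

4


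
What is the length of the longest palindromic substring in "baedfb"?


Input: "baedfb"
Checking substrings for palindromes:
  No multi-char palindromic substrings found
Longest palindromic substring: "b" with length 1

1


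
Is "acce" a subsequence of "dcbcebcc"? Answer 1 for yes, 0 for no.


Check if "acce" is a subsequence of "dcbcebcc"
Greedy scan:
  Position 0 ('d'): no match needed
  Position 1 ('c'): no match needed
  Position 2 ('b'): no match needed
  Position 3 ('c'): no match needed
  Position 4 ('e'): no match needed
  Position 5 ('b'): no match needed
  Position 6 ('c'): no match needed
  Position 7 ('c'): no match needed
Only matched 0/4 characters => not a subsequence

0


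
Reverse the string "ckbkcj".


Input: ckbkcj
Reading characters right to left:
  Position 5: 'j'
  Position 4: 'c'
  Position 3: 'k'
  Position 2: 'b'
  Position 1: 'k'
  Position 0: 'c'
Reversed: jckbkc

jckbkc


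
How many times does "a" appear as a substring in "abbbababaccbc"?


Searching for "a" in "abbbababaccbc"
Scanning each position:
  Position 0: "a" => MATCH
  Position 1: "b" => no
  Position 2: "b" => no
  Position 3: "b" => no
  Position 4: "a" => MATCH
  Position 5: "b" => no
  Position 6: "a" => MATCH
  Position 7: "b" => no
  Position 8: "a" => MATCH
  Position 9: "c" => no
  Position 10: "c" => no
  Position 11: "b" => no
  Position 12: "c" => no
Total occurrences: 4

4


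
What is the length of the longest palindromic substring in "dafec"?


Input: "dafec"
Checking substrings for palindromes:
  No multi-char palindromic substrings found
Longest palindromic substring: "d" with length 1

1


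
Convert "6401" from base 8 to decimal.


Input: "6401" in base 8
Positional expansion:
  Digit '6' (value 6) x 8^3 = 3072
  Digit '4' (value 4) x 8^2 = 256
  Digit '0' (value 0) x 8^1 = 0
  Digit '1' (value 1) x 8^0 = 1
Sum = 3329

3329


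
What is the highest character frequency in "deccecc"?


Input: deccecc
Character counts:
  'c': 4
  'd': 1
  'e': 2
Maximum frequency: 4

4


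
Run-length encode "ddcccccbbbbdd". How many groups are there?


Input: ddcccccbbbbdd
Scanning for consecutive runs:
  Group 1: 'd' x 2 (positions 0-1)
  Group 2: 'c' x 5 (positions 2-6)
  Group 3: 'b' x 4 (positions 7-10)
  Group 4: 'd' x 2 (positions 11-12)
Total groups: 4

4


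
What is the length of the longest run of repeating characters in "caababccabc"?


Input: "caababccabc"
Scanning for longest run:
  Position 1 ('a'): new char, reset run to 1
  Position 2 ('a'): continues run of 'a', length=2
  Position 3 ('b'): new char, reset run to 1
  Position 4 ('a'): new char, reset run to 1
  Position 5 ('b'): new char, reset run to 1
  Position 6 ('c'): new char, reset run to 1
  Position 7 ('c'): continues run of 'c', length=2
  Position 8 ('a'): new char, reset run to 1
  Position 9 ('b'): new char, reset run to 1
  Position 10 ('c'): new char, reset run to 1
Longest run: 'a' with length 2

2


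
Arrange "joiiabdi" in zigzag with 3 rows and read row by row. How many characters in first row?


Zigzag "joiiabdi" into 3 rows:
Placing characters:
  'j' => row 0
  'o' => row 1
  'i' => row 2
  'i' => row 1
  'a' => row 0
  'b' => row 1
  'd' => row 2
  'i' => row 1
Rows:
  Row 0: "ja"
  Row 1: "oibi"
  Row 2: "id"
First row length: 2

2


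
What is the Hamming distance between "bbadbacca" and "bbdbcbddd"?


Comparing "bbadbacca" and "bbdbcbddd" position by position:
  Position 0: 'b' vs 'b' => same
  Position 1: 'b' vs 'b' => same
  Position 2: 'a' vs 'd' => differ
  Position 3: 'd' vs 'b' => differ
  Position 4: 'b' vs 'c' => differ
  Position 5: 'a' vs 'b' => differ
  Position 6: 'c' vs 'd' => differ
  Position 7: 'c' vs 'd' => differ
  Position 8: 'a' vs 'd' => differ
Total differences (Hamming distance): 7

7


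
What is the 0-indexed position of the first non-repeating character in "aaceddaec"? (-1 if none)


Input: aaceddaec
Character frequencies:
  'a': 3
  'c': 2
  'd': 2
  'e': 2
Scanning left to right for freq == 1:
  Position 0 ('a'): freq=3, skip
  Position 1 ('a'): freq=3, skip
  Position 2 ('c'): freq=2, skip
  Position 3 ('e'): freq=2, skip
  Position 4 ('d'): freq=2, skip
  Position 5 ('d'): freq=2, skip
  Position 6 ('a'): freq=3, skip
  Position 7 ('e'): freq=2, skip
  Position 8 ('c'): freq=2, skip
  No unique character found => answer = -1

-1


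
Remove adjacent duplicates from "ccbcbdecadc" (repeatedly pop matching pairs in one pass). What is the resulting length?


Input: ccbcbdecadc
Stack-based adjacent duplicate removal:
  Read 'c': push. Stack: c
  Read 'c': matches stack top 'c' => pop. Stack: (empty)
  Read 'b': push. Stack: b
  Read 'c': push. Stack: bc
  Read 'b': push. Stack: bcb
  Read 'd': push. Stack: bcbd
  Read 'e': push. Stack: bcbde
  Read 'c': push. Stack: bcbdec
  Read 'a': push. Stack: bcbdeca
  Read 'd': push. Stack: bcbdecad
  Read 'c': push. Stack: bcbdecadc
Final stack: "bcbdecadc" (length 9)

9


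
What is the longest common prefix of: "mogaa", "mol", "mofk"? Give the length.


Words: mogaa, mol, mofk
  Position 0: all 'm' => match
  Position 1: all 'o' => match
  Position 2: ('g', 'l', 'f') => mismatch, stop
LCP = "mo" (length 2)

2


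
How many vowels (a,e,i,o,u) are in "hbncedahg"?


Input: hbncedahg
Checking each character:
  'h' at position 0: consonant
  'b' at position 1: consonant
  'n' at position 2: consonant
  'c' at position 3: consonant
  'e' at position 4: vowel (running total: 1)
  'd' at position 5: consonant
  'a' at position 6: vowel (running total: 2)
  'h' at position 7: consonant
  'g' at position 8: consonant
Total vowels: 2

2


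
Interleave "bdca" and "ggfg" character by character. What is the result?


Interleaving "bdca" and "ggfg":
  Position 0: 'b' from first, 'g' from second => "bg"
  Position 1: 'd' from first, 'g' from second => "dg"
  Position 2: 'c' from first, 'f' from second => "cf"
  Position 3: 'a' from first, 'g' from second => "ag"
Result: bgdgcfag

bgdgcfag


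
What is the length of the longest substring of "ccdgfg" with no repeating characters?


Input: "ccdgfg"
Sliding window (track last position of each char):
  Position 0 ('c'): window [0,0] length 1 -- new best
  Position 1 ('c'): repeat (last at 0), move window start to 1
  Position 1 ('c'): window [1,1] length 1
  Position 2 ('d'): window [1,2] length 2 -- new best
  Position 3 ('g'): window [1,3] length 3 -- new best
  Position 4 ('f'): window [1,4] length 4 -- new best
  Position 5 ('g'): repeat (last at 3), move window start to 4
  Position 5 ('g'): window [4,5] length 2
Longest substring with no repeats: "cdgf" with length 4

4


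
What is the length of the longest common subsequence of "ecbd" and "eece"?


LCS of "ecbd" and "eece"
DP table:
           e    e    c    e
      0    0    0    0    0
  e   0    1    1    1    1
  c   0    1    1    2    2
  b   0    1    1    2    2
  d   0    1    1    2    2
LCS length = dp[4][4] = 2

2


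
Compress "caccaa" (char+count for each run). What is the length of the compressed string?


Input: caccaa
Runs:
  'c' x 1 => "c1"
  'a' x 1 => "a1"
  'c' x 2 => "c2"
  'a' x 2 => "a2"
Compressed: "c1a1c2a2"
Compressed length: 8

8


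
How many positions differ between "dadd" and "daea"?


Comparing "dadd" and "daea" position by position:
  Position 0: 'd' vs 'd' => same
  Position 1: 'a' vs 'a' => same
  Position 2: 'd' vs 'e' => DIFFER
  Position 3: 'd' vs 'a' => DIFFER
Positions that differ: 2

2


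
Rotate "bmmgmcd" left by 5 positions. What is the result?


Input: "bmmgmcd", rotate left by 5
First 5 characters: "bmmgm"
Remaining characters: "cd"
Concatenate remaining + first: "cd" + "bmmgm" = "cdbmmgm"

cdbmmgm


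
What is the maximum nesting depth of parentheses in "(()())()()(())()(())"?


Input: "(()())()()(())()(())"
Tracking depth:
  Position 0 '(': depth becomes 1
  Position 1 '(': depth becomes 2
  Position 2 ')': depth becomes 1
  Position 3 '(': depth becomes 2
  Position 4 ')': depth becomes 1
  Position 5 ')': depth becomes 0
  Position 6 '(': depth becomes 1
  Position 7 ')': depth becomes 0
  Position 8 '(': depth becomes 1
  Position 9 ')': depth becomes 0
  Position 10 '(': depth becomes 1
  Position 11 '(': depth becomes 2
  Position 12 ')': depth becomes 1
  Position 13 ')': depth becomes 0
  Position 14 '(': depth becomes 1
  Position 15 ')': depth becomes 0
  Position 16 '(': depth becomes 1
  Position 17 '(': depth becomes 2
  Position 18 ')': depth becomes 1
  Position 19 ')': depth becomes 0
Maximum depth reached: 2

2


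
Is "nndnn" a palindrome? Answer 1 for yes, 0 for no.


Input: nndnn
Reversed: nndnn
  Compare pos 0 ('n') with pos 4 ('n'): match
  Compare pos 1 ('n') with pos 3 ('n'): match
Result: palindrome

1


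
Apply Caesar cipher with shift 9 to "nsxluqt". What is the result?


Caesar cipher: shift "nsxluqt" by 9
  'n' (pos 13) + 9 = pos 22 = 'w'
  's' (pos 18) + 9 = pos 1 = 'b'
  'x' (pos 23) + 9 = pos 6 = 'g'
  'l' (pos 11) + 9 = pos 20 = 'u'
  'u' (pos 20) + 9 = pos 3 = 'd'
  'q' (pos 16) + 9 = pos 25 = 'z'
  't' (pos 19) + 9 = pos 2 = 'c'
Result: wbgudzc

wbgudzc


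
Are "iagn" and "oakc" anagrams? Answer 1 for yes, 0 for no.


Strings: "iagn", "oakc"
Sorted first:  agin
Sorted second: acko
Differ at position 1: 'g' vs 'c' => not anagrams

0


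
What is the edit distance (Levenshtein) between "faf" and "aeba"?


Computing edit distance: "faf" -> "aeba"
DP table:
           a    e    b    a
      0    1    2    3    4
  f   1    1    2    3    4
  a   2    1    2    3    3
  f   3    2    2    3    4
Edit distance = dp[3][4] = 4

4


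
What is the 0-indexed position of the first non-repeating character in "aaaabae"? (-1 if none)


Input: aaaabae
Character frequencies:
  'a': 5
  'b': 1
  'e': 1
Scanning left to right for freq == 1:
  Position 0 ('a'): freq=5, skip
  Position 1 ('a'): freq=5, skip
  Position 2 ('a'): freq=5, skip
  Position 3 ('a'): freq=5, skip
  Position 4 ('b'): unique! => answer = 4

4


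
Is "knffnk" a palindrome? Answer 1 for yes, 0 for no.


Input: knffnk
Reversed: knffnk
  Compare pos 0 ('k') with pos 5 ('k'): match
  Compare pos 1 ('n') with pos 4 ('n'): match
  Compare pos 2 ('f') with pos 3 ('f'): match
Result: palindrome

1


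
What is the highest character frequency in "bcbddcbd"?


Input: bcbddcbd
Character counts:
  'b': 3
  'c': 2
  'd': 3
Maximum frequency: 3

3


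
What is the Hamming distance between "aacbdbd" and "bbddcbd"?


Comparing "aacbdbd" and "bbddcbd" position by position:
  Position 0: 'a' vs 'b' => differ
  Position 1: 'a' vs 'b' => differ
  Position 2: 'c' vs 'd' => differ
  Position 3: 'b' vs 'd' => differ
  Position 4: 'd' vs 'c' => differ
  Position 5: 'b' vs 'b' => same
  Position 6: 'd' vs 'd' => same
Total differences (Hamming distance): 5

5


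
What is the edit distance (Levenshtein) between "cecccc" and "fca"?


Computing edit distance: "cecccc" -> "fca"
DP table:
           f    c    a
      0    1    2    3
  c   1    1    1    2
  e   2    2    2    2
  c   3    3    2    3
  c   4    4    3    3
  c   5    5    4    4
  c   6    6    5    5
Edit distance = dp[6][3] = 5

5


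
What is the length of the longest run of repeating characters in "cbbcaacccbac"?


Input: "cbbcaacccbac"
Scanning for longest run:
  Position 1 ('b'): new char, reset run to 1
  Position 2 ('b'): continues run of 'b', length=2
  Position 3 ('c'): new char, reset run to 1
  Position 4 ('a'): new char, reset run to 1
  Position 5 ('a'): continues run of 'a', length=2
  Position 6 ('c'): new char, reset run to 1
  Position 7 ('c'): continues run of 'c', length=2
  Position 8 ('c'): continues run of 'c', length=3
  Position 9 ('b'): new char, reset run to 1
  Position 10 ('a'): new char, reset run to 1
  Position 11 ('c'): new char, reset run to 1
Longest run: 'c' with length 3

3


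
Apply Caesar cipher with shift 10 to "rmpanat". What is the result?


Caesar cipher: shift "rmpanat" by 10
  'r' (pos 17) + 10 = pos 1 = 'b'
  'm' (pos 12) + 10 = pos 22 = 'w'
  'p' (pos 15) + 10 = pos 25 = 'z'
  'a' (pos 0) + 10 = pos 10 = 'k'
  'n' (pos 13) + 10 = pos 23 = 'x'
  'a' (pos 0) + 10 = pos 10 = 'k'
  't' (pos 19) + 10 = pos 3 = 'd'
Result: bwzkxkd

bwzkxkd


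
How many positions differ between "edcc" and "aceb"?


Comparing "edcc" and "aceb" position by position:
  Position 0: 'e' vs 'a' => DIFFER
  Position 1: 'd' vs 'c' => DIFFER
  Position 2: 'c' vs 'e' => DIFFER
  Position 3: 'c' vs 'b' => DIFFER
Positions that differ: 4

4


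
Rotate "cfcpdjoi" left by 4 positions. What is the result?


Input: "cfcpdjoi", rotate left by 4
First 4 characters: "cfcp"
Remaining characters: "djoi"
Concatenate remaining + first: "djoi" + "cfcp" = "djoicfcp"

djoicfcp


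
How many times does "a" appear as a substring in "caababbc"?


Searching for "a" in "caababbc"
Scanning each position:
  Position 0: "c" => no
  Position 1: "a" => MATCH
  Position 2: "a" => MATCH
  Position 3: "b" => no
  Position 4: "a" => MATCH
  Position 5: "b" => no
  Position 6: "b" => no
  Position 7: "c" => no
Total occurrences: 3

3


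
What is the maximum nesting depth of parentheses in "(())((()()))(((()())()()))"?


Input: "(())((()()))(((()())()()))"
Tracking depth:
  Position 0 '(': depth becomes 1
  Position 1 '(': depth becomes 2
  Position 2 ')': depth becomes 1
  Position 3 ')': depth becomes 0
  Position 4 '(': depth becomes 1
  Position 5 '(': depth becomes 2
  Position 6 '(': depth becomes 3
  Position 7 ')': depth becomes 2
  Position 8 '(': depth becomes 3
  Position 9 ')': depth becomes 2
  Position 10 ')': depth becomes 1
  Position 11 ')': depth becomes 0
  Position 12 '(': depth becomes 1
  Position 13 '(': depth becomes 2
  Position 14 '(': depth becomes 3
  Position 15 '(': depth becomes 4
  Position 16 ')': depth becomes 3
  Position 17 '(': depth becomes 4
  Position 18 ')': depth becomes 3
  Position 19 ')': depth becomes 2
  Position 20 '(': depth becomes 3
  Position 21 ')': depth becomes 2
  Position 22 '(': depth becomes 3
  Position 23 ')': depth becomes 2
  Position 24 ')': depth becomes 1
  Position 25 ')': depth becomes 0
Maximum depth reached: 4

4


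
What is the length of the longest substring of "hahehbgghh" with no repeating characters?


Input: "hahehbgghh"
Sliding window (track last position of each char):
  Position 0 ('h'): window [0,0] length 1 -- new best
  Position 1 ('a'): window [0,1] length 2 -- new best
  Position 2 ('h'): repeat (last at 0), move window start to 1
  Position 2 ('h'): window [1,2] length 2
  Position 3 ('e'): window [1,3] length 3 -- new best
  Position 4 ('h'): repeat (last at 2), move window start to 3
  Position 4 ('h'): window [3,4] length 2
  Position 5 ('b'): window [3,5] length 3
  Position 6 ('g'): window [3,6] length 4 -- new best
  Position 7 ('g'): repeat (last at 6), move window start to 7
  Position 7 ('g'): window [7,7] length 1
  Position 8 ('h'): window [7,8] length 2
  Position 9 ('h'): repeat (last at 8), move window start to 9
  Position 9 ('h'): window [9,9] length 1
Longest substring with no repeats: "ehbg" with length 4

4


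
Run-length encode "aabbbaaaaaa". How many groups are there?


Input: aabbbaaaaaa
Scanning for consecutive runs:
  Group 1: 'a' x 2 (positions 0-1)
  Group 2: 'b' x 3 (positions 2-4)
  Group 3: 'a' x 6 (positions 5-10)
Total groups: 3

3


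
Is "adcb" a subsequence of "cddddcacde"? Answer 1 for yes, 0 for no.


Check if "adcb" is a subsequence of "cddddcacde"
Greedy scan:
  Position 0 ('c'): no match needed
  Position 1 ('d'): no match needed
  Position 2 ('d'): no match needed
  Position 3 ('d'): no match needed
  Position 4 ('d'): no match needed
  Position 5 ('c'): no match needed
  Position 6 ('a'): matches sub[0] = 'a'
  Position 7 ('c'): no match needed
  Position 8 ('d'): matches sub[1] = 'd'
  Position 9 ('e'): no match needed
Only matched 2/4 characters => not a subsequence

0


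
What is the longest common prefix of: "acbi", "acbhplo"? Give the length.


Words: acbi, acbhplo
  Position 0: all 'a' => match
  Position 1: all 'c' => match
  Position 2: all 'b' => match
  Position 3: ('i', 'h') => mismatch, stop
LCP = "acb" (length 3)

3


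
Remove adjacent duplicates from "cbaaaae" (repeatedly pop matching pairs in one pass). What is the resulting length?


Input: cbaaaae
Stack-based adjacent duplicate removal:
  Read 'c': push. Stack: c
  Read 'b': push. Stack: cb
  Read 'a': push. Stack: cba
  Read 'a': matches stack top 'a' => pop. Stack: cb
  Read 'a': push. Stack: cba
  Read 'a': matches stack top 'a' => pop. Stack: cb
  Read 'e': push. Stack: cbe
Final stack: "cbe" (length 3)

3


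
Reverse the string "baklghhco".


Input: baklghhco
Reading characters right to left:
  Position 8: 'o'
  Position 7: 'c'
  Position 6: 'h'
  Position 5: 'h'
  Position 4: 'g'
  Position 3: 'l'
  Position 2: 'k'
  Position 1: 'a'
  Position 0: 'b'
Reversed: ochhglkab

ochhglkab


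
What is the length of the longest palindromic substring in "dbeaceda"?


Input: "dbeaceda"
Checking substrings for palindromes:
  No multi-char palindromic substrings found
Longest palindromic substring: "d" with length 1

1
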